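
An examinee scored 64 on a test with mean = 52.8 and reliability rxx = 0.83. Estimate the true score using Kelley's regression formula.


T_est = rxx * X + (1 - rxx) * mean
T_est = 0.83 * 64 + 0.17 * 52.8
T_est = 53.12 + 8.976
T_est = 62.096

62.096


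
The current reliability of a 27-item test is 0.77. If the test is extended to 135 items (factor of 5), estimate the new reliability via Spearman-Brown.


r_new = (n * rxx) / (1 + (n-1) * rxx)
r_new = (5 * 0.77) / (1 + 4 * 0.77)
r_new = 3.85 / 4.08
r_new = 0.9436

0.9436


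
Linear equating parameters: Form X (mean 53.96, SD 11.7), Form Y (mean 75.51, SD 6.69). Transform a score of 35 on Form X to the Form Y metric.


slope = SD_Y / SD_X = 6.69 / 11.7 ~ 0.5718
intercept = mean_Y - slope * mean_X = 75.51 - (6.69 / 11.7) * 53.96 ~ 44.6559
Y = slope * X + intercept. To avoid rounding drift from the rounded slope/intercept, evaluate the equivalent form Y = mean_Y + SD_Y * (X - mean_X) / SD_X at full precision:
Y = 75.51 + 6.69 * (35 - 53.96) / 11.7
Y = 75.51 - 6.69 * 18.96 / 11.7
Y = 75.51 - 126.8424 / 11.7
Y = 75.51 - 10.8412
Y = 64.6688

64.6688


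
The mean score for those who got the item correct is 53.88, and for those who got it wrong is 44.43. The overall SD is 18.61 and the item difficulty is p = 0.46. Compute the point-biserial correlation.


q = 1 - p = 0.54
rpb = ((M1 - M0) / SD) * sqrt(p * q)
rpb = ((53.88 - 44.43) / 18.61) * sqrt(0.46 * 0.54)
rpb = 0.2531

0.2531


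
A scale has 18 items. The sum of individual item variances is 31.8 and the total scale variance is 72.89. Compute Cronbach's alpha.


alpha = (k/(k-1)) * (1 - sum(si^2)/s_total^2)
= (18/17) * (1 - 31.8/72.89)
alpha = 0.5969

0.5969


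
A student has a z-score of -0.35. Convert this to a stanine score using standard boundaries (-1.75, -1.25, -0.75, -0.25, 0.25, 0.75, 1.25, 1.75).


Stanine boundaries: [-1.75, -1.25, -0.75, -0.25, 0.25, 0.75, 1.25, 1.75]
z = -0.35
Check each boundary:
  z >= -1.75 -> could be stanine 2
  z >= -1.25 -> could be stanine 3
  z >= -0.75 -> could be stanine 4
  z < -0.25
  z < 0.25
  z < 0.75
  z < 1.25
  z < 1.75
Highest qualifying boundary gives stanine = 4

4


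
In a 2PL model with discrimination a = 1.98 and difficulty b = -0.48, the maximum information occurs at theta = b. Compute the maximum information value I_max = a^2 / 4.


For 2PL, max info at theta = b = -0.48
I_max = a^2 / 4 = 1.98^2 / 4
= 3.9204 / 4
I_max = 0.9801

0.9801


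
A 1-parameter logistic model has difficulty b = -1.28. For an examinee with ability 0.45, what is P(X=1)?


theta - b = 0.45 - -1.28 = 1.73
exp(-(theta - b)) = exp(-1.73) = 0.1773
P = 1 / (1 + 0.1773)
P = 0.8494

0.8494


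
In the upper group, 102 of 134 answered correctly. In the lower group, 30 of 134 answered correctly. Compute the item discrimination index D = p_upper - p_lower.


p_upper = 102/134 = 0.7612
p_lower = 30/134 = 0.2239
D = 0.7612 - 0.2239 = 0.5373

0.5373


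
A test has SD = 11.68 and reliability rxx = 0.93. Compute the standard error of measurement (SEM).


SEM = SD * sqrt(1 - rxx)
SEM = 11.68 * sqrt(1 - 0.93)
SEM = 11.68 * sqrt(0.07) = 11.68 * 0.264575
SEM = 3.0902

3.0902


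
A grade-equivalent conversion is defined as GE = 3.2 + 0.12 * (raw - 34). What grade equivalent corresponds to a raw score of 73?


raw - median = 73 - 34 = 39
slope * diff = 0.12 * 39 = 4.68
GE = 3.2 + 4.68
GE = 7.88

7.88


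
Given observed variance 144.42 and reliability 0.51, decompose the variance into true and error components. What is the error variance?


var_true = rxx * var_obs = 0.51 * 144.42 = 73.6542
var_error = var_obs - var_true
var_error = 144.42 - 73.6542
var_error = 70.7658

70.7658


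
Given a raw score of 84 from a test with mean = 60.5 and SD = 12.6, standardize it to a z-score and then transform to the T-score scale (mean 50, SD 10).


z = (X - mean) / SD = (84 - 60.5) / 12.6
z = 23.5 / 12.6
z = 1.8651
T-score = T = 50 + 10z
Carry z at full precision (z = 23.5 / 12.6) into the conversion:
T-score = 50 + 10 * (23.5 / 12.6) = 50 + 235 / 12.6
T-score = 50 + 18.6508
T-score = 68.6508

68.6508


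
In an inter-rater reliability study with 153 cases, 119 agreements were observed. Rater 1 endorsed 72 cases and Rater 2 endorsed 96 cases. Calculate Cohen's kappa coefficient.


P_o = 119/153 = 0.777778
P_e = (72*96 + 81*57) / 23409 = 0.492503
kappa = (P_o - P_e) / (1 - P_e)
kappa = (0.777778 - 0.492503) / (1 - 0.492503)
kappa = 0.5621

0.5621


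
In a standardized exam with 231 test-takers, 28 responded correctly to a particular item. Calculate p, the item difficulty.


Item difficulty p = number correct / total examinees
p = 28 / 231
p = 0.1212

0.1212


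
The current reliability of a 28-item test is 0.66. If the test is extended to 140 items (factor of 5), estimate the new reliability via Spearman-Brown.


r_new = (n * rxx) / (1 + (n-1) * rxx)
r_new = (5 * 0.66) / (1 + 4 * 0.66)
r_new = 3.3 / 3.64
r_new = 0.9066

0.9066


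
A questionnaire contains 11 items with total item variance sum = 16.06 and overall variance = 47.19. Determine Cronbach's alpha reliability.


alpha = (k/(k-1)) * (1 - sum(si^2)/s_total^2)
= (11/10) * (1 - 16.06/47.19)
alpha = 0.7256

0.7256


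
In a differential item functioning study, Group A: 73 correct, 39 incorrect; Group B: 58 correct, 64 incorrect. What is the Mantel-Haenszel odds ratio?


Odds_A = 73/39 = 1.8718
Odds_B = 58/64 = 0.9062
OR = Odds_A / Odds_B = 1.8718 / 0.9062
Exactly, OR = (73 * 64) / (39 * 58) = 4672 / 2262
OR = 2.0654

2.0654


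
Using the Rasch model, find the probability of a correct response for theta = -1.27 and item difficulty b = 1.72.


theta - b = -1.27 - 1.72 = -2.99
exp(-(theta - b)) = exp(2.99) = 19.8857
P = 1 / (1 + 19.8857)
P = 0.0479

0.0479


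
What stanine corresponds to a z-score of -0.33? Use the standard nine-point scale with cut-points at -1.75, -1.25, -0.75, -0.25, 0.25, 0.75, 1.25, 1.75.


Stanine boundaries: [-1.75, -1.25, -0.75, -0.25, 0.25, 0.75, 1.25, 1.75]
z = -0.33
Check each boundary:
  z >= -1.75 -> could be stanine 2
  z >= -1.25 -> could be stanine 3
  z >= -0.75 -> could be stanine 4
  z < -0.25
  z < 0.25
  z < 0.75
  z < 1.25
  z < 1.75
Highest qualifying boundary gives stanine = 4

4


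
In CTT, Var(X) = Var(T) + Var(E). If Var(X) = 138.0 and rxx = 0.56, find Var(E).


var_true = rxx * var_obs = 0.56 * 138.0 = 77.28
var_error = var_obs - var_true
var_error = 138.0 - 77.28
var_error = 60.72

60.72


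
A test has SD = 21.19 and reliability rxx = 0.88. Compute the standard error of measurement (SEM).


SEM = SD * sqrt(1 - rxx)
SEM = 21.19 * sqrt(1 - 0.88)
SEM = 21.19 * sqrt(0.12) = 21.19 * 0.34641
SEM = 7.3404

7.3404


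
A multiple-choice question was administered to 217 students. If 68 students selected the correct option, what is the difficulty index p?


Item difficulty p = number correct / total examinees
p = 68 / 217
p = 0.3134

0.3134


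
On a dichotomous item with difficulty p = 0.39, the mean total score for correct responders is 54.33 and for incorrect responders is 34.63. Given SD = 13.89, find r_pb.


q = 1 - p = 0.61
rpb = ((M1 - M0) / SD) * sqrt(p * q)
rpb = ((54.33 - 34.63) / 13.89) * sqrt(0.39 * 0.61)
rpb = 0.6918

0.6918


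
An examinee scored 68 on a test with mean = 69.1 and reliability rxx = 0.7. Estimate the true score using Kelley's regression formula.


T_est = rxx * X + (1 - rxx) * mean
T_est = 0.7 * 68 + 0.3 * 69.1
T_est = 47.6 + 20.73
T_est = 68.33

68.33


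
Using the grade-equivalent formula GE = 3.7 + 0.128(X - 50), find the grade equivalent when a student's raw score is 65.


raw - median = 65 - 50 = 15
slope * diff = 0.128 * 15 = 1.92
GE = 3.7 + 1.92
GE = 5.62

5.62


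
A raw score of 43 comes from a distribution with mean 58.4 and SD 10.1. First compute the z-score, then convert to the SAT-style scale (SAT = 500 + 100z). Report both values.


z = (X - mean) / SD = (43 - 58.4) / 10.1
z = -15.4 / 10.1
z = -1.5248
SAT-scale = SAT = 500 + 100z
Carry z at full precision (z = -15.4 / 10.1) into the conversion:
SAT-scale = 500 + 100 * (-15.4 / 10.1) = 500 + -1540 / 10.1
SAT-scale = 500 + -152.4752
SAT-scale = 347.5248

347.5248


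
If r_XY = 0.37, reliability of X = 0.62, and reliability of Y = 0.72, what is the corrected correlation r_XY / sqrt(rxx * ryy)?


r_corrected = rxy / sqrt(rxx * ryy)
= 0.37 / sqrt(0.62 * 0.72)
= 0.37 / sqrt(0.4464)
= 0.37 / 0.668132
r_corrected = 0.5538

0.5538


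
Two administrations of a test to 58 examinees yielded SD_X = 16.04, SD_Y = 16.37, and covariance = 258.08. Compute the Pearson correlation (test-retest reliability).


r = cov(X,Y) / (SD_X * SD_Y)
r = 258.08 / (16.04 * 16.37)
r = 258.08 / 262.5748
r = 0.9829

0.9829


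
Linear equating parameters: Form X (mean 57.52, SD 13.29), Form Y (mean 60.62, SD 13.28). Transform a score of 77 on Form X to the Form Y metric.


slope = SD_Y / SD_X = 13.28 / 13.29 ~ 0.9992
intercept = mean_Y - slope * mean_X = 60.62 - (13.28 / 13.29) * 57.52 ~ 3.1433
Y = slope * X + intercept. To avoid rounding drift from the rounded slope/intercept, evaluate the equivalent form Y = mean_Y + SD_Y * (X - mean_X) / SD_X at full precision:
Y = 60.62 + 13.28 * (77 - 57.52) / 13.29
Y = 60.62 + 13.28 * 19.48 / 13.29
Y = 60.62 + 258.6944 / 13.29
Y = 60.62 + 19.4653
Y = 80.0853

80.0853


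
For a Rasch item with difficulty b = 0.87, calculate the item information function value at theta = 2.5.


P = 1/(1+exp(-(2.5-0.87))) = 0.8362
I = P*(1-P) = 0.8362 * 0.1638
I = 0.137

0.137


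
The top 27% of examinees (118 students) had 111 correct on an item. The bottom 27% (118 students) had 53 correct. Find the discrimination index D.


p_upper = 111/118 = 0.9407
p_lower = 53/118 = 0.4492
D = 0.9407 - 0.4492 = 0.4915

0.4915


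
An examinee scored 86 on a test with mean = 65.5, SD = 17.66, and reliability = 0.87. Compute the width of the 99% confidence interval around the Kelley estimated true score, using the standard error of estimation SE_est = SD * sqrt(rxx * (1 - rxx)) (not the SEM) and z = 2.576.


True score estimate = 0.87*86 + 0.13*65.5 = 83.335
SE_est = SD * sqrt(rxx * (1 - rxx)) = 17.66 * sqrt(0.87 * 0.13) = 17.66 * sqrt(0.1131) = 5.939119
CI = T_est +/- z * SE_est, so width = 2 * z * SE_est = 2 * 2.576 * 5.939119
Width = 30.5983

30.5983


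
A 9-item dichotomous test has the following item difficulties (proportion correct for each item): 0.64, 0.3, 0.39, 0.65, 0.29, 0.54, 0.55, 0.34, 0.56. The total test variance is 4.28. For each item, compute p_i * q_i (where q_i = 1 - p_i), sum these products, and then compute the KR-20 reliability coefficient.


For each item, compute p_i * q_i:
  Item 1: 0.64 * 0.36 = 0.2304
  Item 2: 0.3 * 0.7 = 0.21
  Item 3: 0.39 * 0.61 = 0.2379
  Item 4: 0.65 * 0.35 = 0.2275
  Item 5: 0.29 * 0.71 = 0.2059
  Item 6: 0.54 * 0.46 = 0.2484
  Item 7: 0.55 * 0.45 = 0.2475
  Item 8: 0.34 * 0.66 = 0.2244
  Item 9: 0.56 * 0.44 = 0.2464
Sum(p_i * q_i) = 0.2304 + 0.21 + 0.2379 + 0.2275 + 0.2059 + 0.2484 + 0.2475 + 0.2244 + 0.2464 = 2.0784
KR-20 = (k/(k-1)) * (1 - Sum(p_i*q_i) / Var_total)
= (9/8) * (1 - 2.0784/4.28)
= 1.125 * 0.5144
KR-20 = 0.5787

0.5787


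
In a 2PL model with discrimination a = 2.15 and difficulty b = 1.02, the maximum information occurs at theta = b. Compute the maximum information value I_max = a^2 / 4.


For 2PL, max info at theta = b = 1.02
I_max = a^2 / 4 = 2.15^2 / 4
= 4.6225 / 4
I_max = 1.1556

1.1556


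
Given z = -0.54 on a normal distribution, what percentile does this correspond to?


CDF(z) = 0.5 * (1 + erf(z/sqrt(2)))
erf(-0.3818) = -0.4108
CDF = 0.2946
Percentile rank = 0.2946 * 100 = 29.46

29.46


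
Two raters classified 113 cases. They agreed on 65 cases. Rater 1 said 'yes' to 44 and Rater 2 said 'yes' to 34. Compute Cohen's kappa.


P_o = 65/113 = 0.575221
P_e = (44*34 + 69*79) / 12769 = 0.544052
kappa = (P_o - P_e) / (1 - P_e)
kappa = (0.575221 - 0.544052) / (1 - 0.544052)
kappa = 0.0684

0.0684


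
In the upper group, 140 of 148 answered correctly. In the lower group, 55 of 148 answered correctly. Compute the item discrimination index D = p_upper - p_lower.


p_upper = 140/148 = 0.9459
p_lower = 55/148 = 0.3716
D = 0.9459 - 0.3716 = 0.5743

0.5743


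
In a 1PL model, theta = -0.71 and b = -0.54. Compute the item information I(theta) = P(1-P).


P = 1/(1+exp(-(-0.71--0.54))) = 0.4576
I = P*(1-P) = 0.4576 * 0.5424
I = 0.2482

0.2482


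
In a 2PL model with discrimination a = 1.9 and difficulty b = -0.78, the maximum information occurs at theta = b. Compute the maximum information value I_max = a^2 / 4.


For 2PL, max info at theta = b = -0.78
I_max = a^2 / 4 = 1.9^2 / 4
= 3.61 / 4
I_max = 0.9025

0.9025


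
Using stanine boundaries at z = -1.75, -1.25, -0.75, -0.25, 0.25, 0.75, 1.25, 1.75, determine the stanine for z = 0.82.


Stanine boundaries: [-1.75, -1.25, -0.75, -0.25, 0.25, 0.75, 1.25, 1.75]
z = 0.82
Check each boundary:
  z >= -1.75 -> could be stanine 2
  z >= -1.25 -> could be stanine 3
  z >= -0.75 -> could be stanine 4
  z >= -0.25 -> could be stanine 5
  z >= 0.25 -> could be stanine 6
  z >= 0.75 -> could be stanine 7
  z < 1.25
  z < 1.75
Highest qualifying boundary gives stanine = 7

7


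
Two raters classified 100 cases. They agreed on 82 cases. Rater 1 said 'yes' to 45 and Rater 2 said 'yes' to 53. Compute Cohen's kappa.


P_o = 82/100 = 0.82
P_e = (45*53 + 55*47) / 10000 = 0.497
kappa = (P_o - P_e) / (1 - P_e)
kappa = (0.82 - 0.497) / (1 - 0.497)
kappa = 0.6421

0.6421


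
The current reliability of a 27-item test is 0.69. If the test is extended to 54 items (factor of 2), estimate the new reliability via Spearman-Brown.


r_new = (n * rxx) / (1 + (n-1) * rxx)
r_new = (2 * 0.69) / (1 + 1 * 0.69)
r_new = 1.38 / 1.69
r_new = 0.8166

0.8166


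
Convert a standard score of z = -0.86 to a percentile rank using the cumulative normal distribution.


CDF(z) = 0.5 * (1 + erf(z/sqrt(2)))
erf(-0.6081) = -0.6102
CDF = 0.1949
Percentile rank = 0.1949 * 100 = 19.49

19.49


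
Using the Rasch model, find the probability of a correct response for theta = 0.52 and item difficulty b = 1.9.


theta - b = 0.52 - 1.9 = -1.38
exp(-(theta - b)) = exp(1.38) = 3.9749
P = 1 / (1 + 3.9749)
P = 0.201

0.201


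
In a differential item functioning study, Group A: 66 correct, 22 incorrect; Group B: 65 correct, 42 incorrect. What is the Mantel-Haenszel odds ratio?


Odds_A = 66/22 = 3.0
Odds_B = 65/42 = 1.5476
OR = Odds_A / Odds_B = 3.0 / 1.5476
Exactly, OR = (66 * 42) / (22 * 65) = 2772 / 1430
OR = 1.9385

1.9385


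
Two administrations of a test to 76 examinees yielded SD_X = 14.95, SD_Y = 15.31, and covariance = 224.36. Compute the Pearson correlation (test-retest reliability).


r = cov(X,Y) / (SD_X * SD_Y)
r = 224.36 / (14.95 * 15.31)
r = 224.36 / 228.8845
r = 0.9802

0.9802


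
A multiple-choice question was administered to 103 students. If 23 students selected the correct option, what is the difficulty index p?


Item difficulty p = number correct / total examinees
p = 23 / 103
p = 0.2233

0.2233


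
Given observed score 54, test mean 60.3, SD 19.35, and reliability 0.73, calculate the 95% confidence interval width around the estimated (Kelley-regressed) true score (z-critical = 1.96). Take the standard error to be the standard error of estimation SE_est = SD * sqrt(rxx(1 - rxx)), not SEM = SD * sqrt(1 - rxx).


True score estimate = 0.73*54 + 0.27*60.3 = 55.701
SE_est = SD * sqrt(rxx * (1 - rxx)) = 19.35 * sqrt(0.73 * 0.27) = 19.35 * sqrt(0.1971) = 8.590616
CI = T_est +/- z * SE_est, so width = 2 * z * SE_est = 2 * 1.96 * 8.590616
Width = 33.6752

33.6752


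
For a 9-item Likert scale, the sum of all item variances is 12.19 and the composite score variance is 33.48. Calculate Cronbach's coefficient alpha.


alpha = (k/(k-1)) * (1 - sum(si^2)/s_total^2)
= (9/8) * (1 - 12.19/33.48)
alpha = 0.7154

0.7154


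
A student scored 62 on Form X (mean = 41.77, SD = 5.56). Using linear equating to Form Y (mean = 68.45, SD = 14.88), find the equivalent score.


slope = SD_Y / SD_X = 14.88 / 5.56 ~ 2.6763
intercept = mean_Y - slope * mean_X = 68.45 - (14.88 / 5.56) * 41.77 ~ -43.3373
Y = slope * X + intercept. To avoid rounding drift from the rounded slope/intercept, evaluate the equivalent form Y = mean_Y + SD_Y * (X - mean_X) / SD_X at full precision:
Y = 68.45 + 14.88 * (62 - 41.77) / 5.56
Y = 68.45 + 14.88 * 20.23 / 5.56
Y = 68.45 + 301.0224 / 5.56
Y = 68.45 + 54.1407
Y = 122.5907

122.5907


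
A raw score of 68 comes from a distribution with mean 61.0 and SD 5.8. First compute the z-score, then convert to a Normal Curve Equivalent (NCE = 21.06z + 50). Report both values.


z = (X - mean) / SD = (68 - 61.0) / 5.8
z = 7.0 / 5.8
z = 1.2069
NCE = NCE = 21.06z + 50
Carry z at full precision (z = 7.0 / 5.8) into the conversion:
NCE = 21.06 * (7.0 / 5.8) + 50 = 147.42 / 5.8 + 50
NCE = 25.4172 + 50
NCE = 75.4172

75.4172


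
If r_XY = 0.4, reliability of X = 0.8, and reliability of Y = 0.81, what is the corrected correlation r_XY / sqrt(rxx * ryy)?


r_corrected = rxy / sqrt(rxx * ryy)
= 0.4 / sqrt(0.8 * 0.81)
= 0.4 / sqrt(0.648)
= 0.4 / 0.804984
r_corrected = 0.4969

0.4969


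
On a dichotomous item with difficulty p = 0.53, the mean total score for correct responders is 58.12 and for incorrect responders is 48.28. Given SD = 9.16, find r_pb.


q = 1 - p = 0.47
rpb = ((M1 - M0) / SD) * sqrt(p * q)
rpb = ((58.12 - 48.28) / 9.16) * sqrt(0.53 * 0.47)
rpb = 0.5362

0.5362


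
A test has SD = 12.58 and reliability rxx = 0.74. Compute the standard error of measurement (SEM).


SEM = SD * sqrt(1 - rxx)
SEM = 12.58 * sqrt(1 - 0.74)
SEM = 12.58 * sqrt(0.26) = 12.58 * 0.509902
SEM = 6.4146

6.4146


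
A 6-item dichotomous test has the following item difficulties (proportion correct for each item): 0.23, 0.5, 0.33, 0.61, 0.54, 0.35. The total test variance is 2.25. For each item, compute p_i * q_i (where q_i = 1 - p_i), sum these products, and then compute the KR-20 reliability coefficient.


For each item, compute p_i * q_i:
  Item 1: 0.23 * 0.77 = 0.1771
  Item 2: 0.5 * 0.5 = 0.25
  Item 3: 0.33 * 0.67 = 0.2211
  Item 4: 0.61 * 0.39 = 0.2379
  Item 5: 0.54 * 0.46 = 0.2484
  Item 6: 0.35 * 0.65 = 0.2275
Sum(p_i * q_i) = 0.1771 + 0.25 + 0.2211 + 0.2379 + 0.2484 + 0.2275 = 1.362
KR-20 = (k/(k-1)) * (1 - Sum(p_i*q_i) / Var_total)
= (6/5) * (1 - 1.362/2.25)
= 1.2 * 0.3947
KR-20 = 0.4736

0.4736


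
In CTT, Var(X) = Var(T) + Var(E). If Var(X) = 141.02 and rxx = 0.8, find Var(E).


var_true = rxx * var_obs = 0.8 * 141.02 = 112.816
var_error = var_obs - var_true
var_error = 141.02 - 112.816
var_error = 28.204

28.204


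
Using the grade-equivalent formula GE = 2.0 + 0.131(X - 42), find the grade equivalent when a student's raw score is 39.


raw - median = 39 - 42 = -3
slope * diff = 0.131 * -3 = -0.393
GE = 2.0 + -0.393
GE = 1.607

1.607


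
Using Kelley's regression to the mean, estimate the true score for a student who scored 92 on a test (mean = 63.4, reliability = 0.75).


T_est = rxx * X + (1 - rxx) * mean
T_est = 0.75 * 92 + 0.25 * 63.4
T_est = 69.0 + 15.85
T_est = 84.85

84.85


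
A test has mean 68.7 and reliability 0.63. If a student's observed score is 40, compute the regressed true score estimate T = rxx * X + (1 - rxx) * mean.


T_est = rxx * X + (1 - rxx) * mean
T_est = 0.63 * 40 + 0.37 * 68.7
T_est = 25.2 + 25.419
T_est = 50.619

50.619


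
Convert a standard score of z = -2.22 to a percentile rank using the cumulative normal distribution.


CDF(z) = 0.5 * (1 + erf(z/sqrt(2)))
erf(-1.5698) = -0.9736
CDF = 0.0132
Percentile rank = 0.0132 * 100 = 1.32

1.32


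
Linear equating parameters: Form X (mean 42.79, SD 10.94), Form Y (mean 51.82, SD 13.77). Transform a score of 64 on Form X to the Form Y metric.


slope = SD_Y / SD_X = 13.77 / 10.94 ~ 1.2587
intercept = mean_Y - slope * mean_X = 51.82 - (13.77 / 10.94) * 42.79 ~ -2.0391
Y = slope * X + intercept. To avoid rounding drift from the rounded slope/intercept, evaluate the equivalent form Y = mean_Y + SD_Y * (X - mean_X) / SD_X at full precision:
Y = 51.82 + 13.77 * (64 - 42.79) / 10.94
Y = 51.82 + 13.77 * 21.21 / 10.94
Y = 51.82 + 292.0617 / 10.94
Y = 51.82 + 26.6967
Y = 78.5167

78.5167


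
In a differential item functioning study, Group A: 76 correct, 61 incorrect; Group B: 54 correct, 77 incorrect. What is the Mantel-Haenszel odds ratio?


Odds_A = 76/61 = 1.2459
Odds_B = 54/77 = 0.7013
OR = Odds_A / Odds_B = 1.2459 / 0.7013
Exactly, OR = (76 * 77) / (61 * 54) = 5852 / 3294
OR = 1.7766

1.7766


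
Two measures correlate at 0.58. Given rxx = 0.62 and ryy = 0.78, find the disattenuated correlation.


r_corrected = rxy / sqrt(rxx * ryy)
= 0.58 / sqrt(0.62 * 0.78)
= 0.58 / sqrt(0.4836)
= 0.58 / 0.695414
r_corrected = 0.834

0.834


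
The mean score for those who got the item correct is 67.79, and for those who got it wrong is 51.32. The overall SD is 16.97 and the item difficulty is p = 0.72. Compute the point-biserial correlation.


q = 1 - p = 0.28
rpb = ((M1 - M0) / SD) * sqrt(p * q)
rpb = ((67.79 - 51.32) / 16.97) * sqrt(0.72 * 0.28)
rpb = 0.4358

0.4358


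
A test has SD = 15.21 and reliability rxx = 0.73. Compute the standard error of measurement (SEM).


SEM = SD * sqrt(1 - rxx)
SEM = 15.21 * sqrt(1 - 0.73)
SEM = 15.21 * sqrt(0.27) = 15.21 * 0.519615
SEM = 7.9033

7.9033


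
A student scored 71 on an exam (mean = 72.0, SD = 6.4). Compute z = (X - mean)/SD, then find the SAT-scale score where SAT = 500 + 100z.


z = (X - mean) / SD = (71 - 72.0) / 6.4
z = -1.0 / 6.4
z = -0.1562
SAT-scale = SAT = 500 + 100z
Carry z at full precision (z = -1.0 / 6.4) into the conversion:
SAT-scale = 500 + 100 * (-1.0 / 6.4) = 500 + -100 / 6.4
SAT-scale = 500 + -15.625
SAT-scale = 484.375

484.375


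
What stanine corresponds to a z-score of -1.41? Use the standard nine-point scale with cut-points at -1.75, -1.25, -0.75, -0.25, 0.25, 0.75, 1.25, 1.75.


Stanine boundaries: [-1.75, -1.25, -0.75, -0.25, 0.25, 0.75, 1.25, 1.75]
z = -1.41
Check each boundary:
  z >= -1.75 -> could be stanine 2
  z < -1.25
  z < -0.75
  z < -0.25
  z < 0.25
  z < 0.75
  z < 1.25
  z < 1.75
Highest qualifying boundary gives stanine = 2

2


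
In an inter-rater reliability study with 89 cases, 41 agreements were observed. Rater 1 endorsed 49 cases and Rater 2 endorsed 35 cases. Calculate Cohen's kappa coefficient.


P_o = 41/89 = 0.460674
P_e = (49*35 + 40*54) / 7921 = 0.489206
kappa = (P_o - P_e) / (1 - P_e)
kappa = (0.460674 - 0.489206) / (1 - 0.489206)
kappa = -0.0559

-0.0559


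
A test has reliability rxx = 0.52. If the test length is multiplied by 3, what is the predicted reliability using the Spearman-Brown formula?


r_new = (n * rxx) / (1 + (n-1) * rxx)
r_new = (3 * 0.52) / (1 + 2 * 0.52)
r_new = 1.56 / 2.04
r_new = 0.7647

0.7647


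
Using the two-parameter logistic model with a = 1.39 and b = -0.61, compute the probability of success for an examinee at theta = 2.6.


a*(theta - b) = 1.39 * (2.6 - -0.61) = 4.4619
exp(-4.4619) = 0.0115
P = 1 / (1 + 0.0115)
P = 0.9886

0.9886


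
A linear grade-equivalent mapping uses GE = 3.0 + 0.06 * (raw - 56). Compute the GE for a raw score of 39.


raw - median = 39 - 56 = -17
slope * diff = 0.06 * -17 = -1.02
GE = 3.0 + -1.02
GE = 1.98

1.98


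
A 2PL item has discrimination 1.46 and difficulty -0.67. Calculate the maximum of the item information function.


For 2PL, max info at theta = b = -0.67
I_max = a^2 / 4 = 1.46^2 / 4
= 2.1316 / 4
I_max = 0.5329

0.5329


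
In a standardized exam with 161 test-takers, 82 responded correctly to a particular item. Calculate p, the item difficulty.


Item difficulty p = number correct / total examinees
p = 82 / 161
p = 0.5093

0.5093


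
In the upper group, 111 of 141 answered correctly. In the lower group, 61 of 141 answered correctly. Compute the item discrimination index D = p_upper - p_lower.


p_upper = 111/141 = 0.7872
p_lower = 61/141 = 0.4326
D = 0.7872 - 0.4326 = 0.3546

0.3546


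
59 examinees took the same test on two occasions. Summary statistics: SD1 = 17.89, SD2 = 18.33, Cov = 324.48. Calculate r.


r = cov(X,Y) / (SD_X * SD_Y)
r = 324.48 / (17.89 * 18.33)
r = 324.48 / 327.9237
r = 0.9895

0.9895


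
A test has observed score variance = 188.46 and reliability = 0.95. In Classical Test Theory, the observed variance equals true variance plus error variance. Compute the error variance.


var_true = rxx * var_obs = 0.95 * 188.46 = 179.037
var_error = var_obs - var_true
var_error = 188.46 - 179.037
var_error = 9.423

9.423


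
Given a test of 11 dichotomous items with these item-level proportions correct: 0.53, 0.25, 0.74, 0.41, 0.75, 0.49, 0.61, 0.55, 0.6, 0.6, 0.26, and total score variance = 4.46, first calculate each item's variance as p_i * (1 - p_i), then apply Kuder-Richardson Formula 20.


For each item, compute p_i * q_i:
  Item 1: 0.53 * 0.47 = 0.2491
  Item 2: 0.25 * 0.75 = 0.1875
  Item 3: 0.74 * 0.26 = 0.1924
  Item 4: 0.41 * 0.59 = 0.2419
  Item 5: 0.75 * 0.25 = 0.1875
  Item 6: 0.49 * 0.51 = 0.2499
  Item 7: 0.61 * 0.39 = 0.2379
  Item 8: 0.55 * 0.45 = 0.2475
  Item 9: 0.6 * 0.4 = 0.24
  Item 10: 0.6 * 0.4 = 0.24
  Item 11: 0.26 * 0.74 = 0.1924
Sum(p_i * q_i) = 0.2491 + 0.1875 + 0.1924 + 0.2419 + 0.1875 + 0.2499 + 0.2379 + 0.2475 + 0.24 + 0.24 + 0.1924 = 2.4661
KR-20 = (k/(k-1)) * (1 - Sum(p_i*q_i) / Var_total)
= (11/10) * (1 - 2.4661/4.46)
= 1.1 * 0.4471
KR-20 = 0.4918

0.4918


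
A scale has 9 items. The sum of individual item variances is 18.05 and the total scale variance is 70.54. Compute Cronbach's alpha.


alpha = (k/(k-1)) * (1 - sum(si^2)/s_total^2)
= (9/8) * (1 - 18.05/70.54)
alpha = 0.8371

0.8371


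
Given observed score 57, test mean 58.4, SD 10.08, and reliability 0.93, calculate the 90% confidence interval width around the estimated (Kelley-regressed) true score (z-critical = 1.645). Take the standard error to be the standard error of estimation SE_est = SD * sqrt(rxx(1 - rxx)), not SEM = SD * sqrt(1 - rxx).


True score estimate = 0.93*57 + 0.07*58.4 = 57.098
SE_est = SD * sqrt(rxx * (1 - rxx)) = 10.08 * sqrt(0.93 * 0.07) = 10.08 * sqrt(0.0651) = 2.571882
CI = T_est +/- z * SE_est, so width = 2 * z * SE_est = 2 * 1.645 * 2.571882
Width = 8.4615

8.4615


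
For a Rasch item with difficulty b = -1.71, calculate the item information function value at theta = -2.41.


P = 1/(1+exp(-(-2.41--1.71))) = 0.3318
I = P*(1-P) = 0.3318 * 0.6682
I = 0.2217

0.2217


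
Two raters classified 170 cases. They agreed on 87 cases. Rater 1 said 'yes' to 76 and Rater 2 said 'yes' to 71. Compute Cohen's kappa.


P_o = 87/170 = 0.511765
P_e = (76*71 + 94*99) / 28900 = 0.50872
kappa = (P_o - P_e) / (1 - P_e)
kappa = (0.511765 - 0.50872) / (1 - 0.50872)
kappa = 0.0062

0.0062


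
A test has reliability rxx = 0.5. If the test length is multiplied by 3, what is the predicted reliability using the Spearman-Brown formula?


r_new = (n * rxx) / (1 + (n-1) * rxx)
r_new = (3 * 0.5) / (1 + 2 * 0.5)
r_new = 1.5 / 2.0
r_new = 0.75

0.75


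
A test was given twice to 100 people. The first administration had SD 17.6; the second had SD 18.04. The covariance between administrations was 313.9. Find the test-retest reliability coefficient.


r = cov(X,Y) / (SD_X * SD_Y)
r = 313.9 / (17.6 * 18.04)
r = 313.9 / 317.504
r = 0.9886

0.9886


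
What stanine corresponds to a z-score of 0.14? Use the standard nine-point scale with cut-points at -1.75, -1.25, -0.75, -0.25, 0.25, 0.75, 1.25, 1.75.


Stanine boundaries: [-1.75, -1.25, -0.75, -0.25, 0.25, 0.75, 1.25, 1.75]
z = 0.14
Check each boundary:
  z >= -1.75 -> could be stanine 2
  z >= -1.25 -> could be stanine 3
  z >= -0.75 -> could be stanine 4
  z >= -0.25 -> could be stanine 5
  z < 0.25
  z < 0.75
  z < 1.25
  z < 1.75
Highest qualifying boundary gives stanine = 5

5


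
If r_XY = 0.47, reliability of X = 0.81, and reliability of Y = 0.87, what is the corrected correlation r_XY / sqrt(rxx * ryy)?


r_corrected = rxy / sqrt(rxx * ryy)
= 0.47 / sqrt(0.81 * 0.87)
= 0.47 / sqrt(0.7047)
= 0.47 / 0.839464
r_corrected = 0.5599

0.5599


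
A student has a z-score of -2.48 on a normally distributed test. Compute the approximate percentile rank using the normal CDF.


CDF(z) = 0.5 * (1 + erf(z/sqrt(2)))
erf(-1.7536) = -0.9869
CDF = 0.0066
Percentile rank = 0.0066 * 100 = 0.66

0.66


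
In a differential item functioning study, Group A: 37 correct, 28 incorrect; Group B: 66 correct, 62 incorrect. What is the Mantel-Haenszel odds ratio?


Odds_A = 37/28 = 1.3214
Odds_B = 66/62 = 1.0645
OR = Odds_A / Odds_B = 1.3214 / 1.0645
Exactly, OR = (37 * 62) / (28 * 66) = 2294 / 1848
OR = 1.2413

1.2413


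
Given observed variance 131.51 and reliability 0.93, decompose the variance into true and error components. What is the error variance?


var_true = rxx * var_obs = 0.93 * 131.51 = 122.3043
var_error = var_obs - var_true
var_error = 131.51 - 122.3043
var_error = 9.2057

9.2057


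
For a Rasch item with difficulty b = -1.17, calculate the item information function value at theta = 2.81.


P = 1/(1+exp(-(2.81--1.17))) = 0.9817
I = P*(1-P) = 0.9817 * 0.0183
I = 0.018

0.018


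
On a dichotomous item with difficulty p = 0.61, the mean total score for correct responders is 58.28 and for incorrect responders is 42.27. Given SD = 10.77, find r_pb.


q = 1 - p = 0.39
rpb = ((M1 - M0) / SD) * sqrt(p * q)
rpb = ((58.28 - 42.27) / 10.77) * sqrt(0.61 * 0.39)
rpb = 0.7251

0.7251


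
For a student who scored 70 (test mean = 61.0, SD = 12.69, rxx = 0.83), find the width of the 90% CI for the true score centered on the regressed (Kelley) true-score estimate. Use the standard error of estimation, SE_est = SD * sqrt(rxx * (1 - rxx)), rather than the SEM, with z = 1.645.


True score estimate = 0.83*70 + 0.17*61.0 = 68.47
SE_est = SD * sqrt(rxx * (1 - rxx)) = 12.69 * sqrt(0.83 * 0.17) = 12.69 * sqrt(0.1411) = 4.76678
CI = T_est +/- z * SE_est, so width = 2 * z * SE_est = 2 * 1.645 * 4.76678
Width = 15.6827

15.6827


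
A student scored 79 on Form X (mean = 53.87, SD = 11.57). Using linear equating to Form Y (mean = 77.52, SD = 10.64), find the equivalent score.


slope = SD_Y / SD_X = 10.64 / 11.57 ~ 0.9196
intercept = mean_Y - slope * mean_X = 77.52 - (10.64 / 11.57) * 53.87 ~ 27.9801
Y = slope * X + intercept. To avoid rounding drift from the rounded slope/intercept, evaluate the equivalent form Y = mean_Y + SD_Y * (X - mean_X) / SD_X at full precision:
Y = 77.52 + 10.64 * (79 - 53.87) / 11.57
Y = 77.52 + 10.64 * 25.13 / 11.57
Y = 77.52 + 267.3832 / 11.57
Y = 77.52 + 23.11
Y = 100.63

100.63


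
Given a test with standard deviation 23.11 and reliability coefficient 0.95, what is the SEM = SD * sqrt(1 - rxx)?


SEM = SD * sqrt(1 - rxx)
SEM = 23.11 * sqrt(1 - 0.95)
SEM = 23.11 * sqrt(0.05) = 23.11 * 0.223607
SEM = 5.1676

5.1676


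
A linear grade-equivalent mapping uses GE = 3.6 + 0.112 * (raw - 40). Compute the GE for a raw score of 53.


raw - median = 53 - 40 = 13
slope * diff = 0.112 * 13 = 1.456
GE = 3.6 + 1.456
GE = 5.056

5.056


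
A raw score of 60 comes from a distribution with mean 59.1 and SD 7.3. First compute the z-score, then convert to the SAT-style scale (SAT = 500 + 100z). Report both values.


z = (X - mean) / SD = (60 - 59.1) / 7.3
z = 0.9 / 7.3
z = 0.1233
SAT-scale = SAT = 500 + 100z
Carry z at full precision (z = 0.9 / 7.3) into the conversion:
SAT-scale = 500 + 100 * (0.9 / 7.3) = 500 + 90 / 7.3
SAT-scale = 500 + 12.3288
SAT-scale = 512.3288

512.3288


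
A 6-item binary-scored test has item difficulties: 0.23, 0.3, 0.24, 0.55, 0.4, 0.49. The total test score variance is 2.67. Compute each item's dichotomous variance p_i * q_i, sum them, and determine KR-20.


For each item, compute p_i * q_i:
  Item 1: 0.23 * 0.77 = 0.1771
  Item 2: 0.3 * 0.7 = 0.21
  Item 3: 0.24 * 0.76 = 0.1824
  Item 4: 0.55 * 0.45 = 0.2475
  Item 5: 0.4 * 0.6 = 0.24
  Item 6: 0.49 * 0.51 = 0.2499
Sum(p_i * q_i) = 0.1771 + 0.21 + 0.1824 + 0.2475 + 0.24 + 0.2499 = 1.3069
KR-20 = (k/(k-1)) * (1 - Sum(p_i*q_i) / Var_total)
= (6/5) * (1 - 1.3069/2.67)
= 1.2 * 0.5105
KR-20 = 0.6126

0.6126


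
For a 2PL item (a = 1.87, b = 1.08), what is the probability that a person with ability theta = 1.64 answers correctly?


a*(theta - b) = 1.87 * (1.64 - 1.08) = 1.0472
exp(-1.0472) = 0.3509
P = 1 / (1 + 0.3509)
P = 0.7402

0.7402


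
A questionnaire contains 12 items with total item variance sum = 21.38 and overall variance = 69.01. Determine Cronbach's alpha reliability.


alpha = (k/(k-1)) * (1 - sum(si^2)/s_total^2)
= (12/11) * (1 - 21.38/69.01)
alpha = 0.7529

0.7529


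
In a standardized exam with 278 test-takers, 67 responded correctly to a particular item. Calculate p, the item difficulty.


Item difficulty p = number correct / total examinees
p = 67 / 278
p = 0.241

0.241


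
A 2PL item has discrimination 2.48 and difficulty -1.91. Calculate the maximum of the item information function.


For 2PL, max info at theta = b = -1.91
I_max = a^2 / 4 = 2.48^2 / 4
= 6.1504 / 4
I_max = 1.5376

1.5376


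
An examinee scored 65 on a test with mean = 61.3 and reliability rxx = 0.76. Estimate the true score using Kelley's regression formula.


T_est = rxx * X + (1 - rxx) * mean
T_est = 0.76 * 65 + 0.24 * 61.3
T_est = 49.4 + 14.712
T_est = 64.112

64.112


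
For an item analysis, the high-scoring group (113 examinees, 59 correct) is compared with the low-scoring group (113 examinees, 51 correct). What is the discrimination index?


p_upper = 59/113 = 0.5221
p_lower = 51/113 = 0.4513
D = 0.5221 - 0.4513 = 0.0708

0.0708


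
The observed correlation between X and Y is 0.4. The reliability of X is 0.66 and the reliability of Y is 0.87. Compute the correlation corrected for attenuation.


r_corrected = rxy / sqrt(rxx * ryy)
= 0.4 / sqrt(0.66 * 0.87)
= 0.4 / sqrt(0.5742)
= 0.4 / 0.75776
r_corrected = 0.5279

0.5279


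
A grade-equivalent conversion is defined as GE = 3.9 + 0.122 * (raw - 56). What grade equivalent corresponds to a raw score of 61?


raw - median = 61 - 56 = 5
slope * diff = 0.122 * 5 = 0.61
GE = 3.9 + 0.61
GE = 4.51

4.51


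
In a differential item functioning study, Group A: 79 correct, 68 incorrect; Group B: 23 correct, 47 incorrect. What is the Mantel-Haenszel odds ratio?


Odds_A = 79/68 = 1.1618
Odds_B = 23/47 = 0.4894
OR = Odds_A / Odds_B = 1.1618 / 0.4894
Exactly, OR = (79 * 47) / (68 * 23) = 3713 / 1564
OR = 2.374

2.374


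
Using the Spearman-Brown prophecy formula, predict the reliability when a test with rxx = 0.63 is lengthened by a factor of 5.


r_new = (n * rxx) / (1 + (n-1) * rxx)
r_new = (5 * 0.63) / (1 + 4 * 0.63)
r_new = 3.15 / 3.52
r_new = 0.8949

0.8949


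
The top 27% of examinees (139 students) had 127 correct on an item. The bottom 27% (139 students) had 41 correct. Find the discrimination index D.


p_upper = 127/139 = 0.9137
p_lower = 41/139 = 0.295
D = 0.9137 - 0.295 = 0.6187

0.6187


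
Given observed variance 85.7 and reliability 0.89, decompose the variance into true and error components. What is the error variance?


var_true = rxx * var_obs = 0.89 * 85.7 = 76.273
var_error = var_obs - var_true
var_error = 85.7 - 76.273
var_error = 9.427

9.427


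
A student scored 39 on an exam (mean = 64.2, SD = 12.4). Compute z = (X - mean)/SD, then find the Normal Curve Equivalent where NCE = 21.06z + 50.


z = (X - mean) / SD = (39 - 64.2) / 12.4
z = -25.2 / 12.4
z = -2.0323
NCE = NCE = 21.06z + 50
Carry z at full precision (z = -25.2 / 12.4) into the conversion:
NCE = 21.06 * (-25.2 / 12.4) + 50 = -530.712 / 12.4 + 50
NCE = -42.7994 + 50
NCE = 7.2006

7.2006


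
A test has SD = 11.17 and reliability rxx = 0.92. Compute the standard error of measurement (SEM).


SEM = SD * sqrt(1 - rxx)
SEM = 11.17 * sqrt(1 - 0.92)
SEM = 11.17 * sqrt(0.08) = 11.17 * 0.282843
SEM = 3.1594

3.1594


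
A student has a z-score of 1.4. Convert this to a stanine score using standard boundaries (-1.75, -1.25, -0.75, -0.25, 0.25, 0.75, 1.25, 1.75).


Stanine boundaries: [-1.75, -1.25, -0.75, -0.25, 0.25, 0.75, 1.25, 1.75]
z = 1.4
Check each boundary:
  z >= -1.75 -> could be stanine 2
  z >= -1.25 -> could be stanine 3
  z >= -0.75 -> could be stanine 4
  z >= -0.25 -> could be stanine 5
  z >= 0.25 -> could be stanine 6
  z >= 0.75 -> could be stanine 7
  z >= 1.25 -> could be stanine 8
  z < 1.75
Highest qualifying boundary gives stanine = 8

8


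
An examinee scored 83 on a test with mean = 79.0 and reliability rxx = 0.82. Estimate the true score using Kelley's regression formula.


T_est = rxx * X + (1 - rxx) * mean
T_est = 0.82 * 83 + 0.18 * 79.0
T_est = 68.06 + 14.22
T_est = 82.28

82.28


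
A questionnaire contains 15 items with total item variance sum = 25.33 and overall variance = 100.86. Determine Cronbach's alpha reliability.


alpha = (k/(k-1)) * (1 - sum(si^2)/s_total^2)
= (15/14) * (1 - 25.33/100.86)
alpha = 0.8023

0.8023


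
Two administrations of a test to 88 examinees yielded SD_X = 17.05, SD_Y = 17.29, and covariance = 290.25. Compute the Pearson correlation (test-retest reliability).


r = cov(X,Y) / (SD_X * SD_Y)
r = 290.25 / (17.05 * 17.29)
r = 290.25 / 294.7945
r = 0.9846

0.9846


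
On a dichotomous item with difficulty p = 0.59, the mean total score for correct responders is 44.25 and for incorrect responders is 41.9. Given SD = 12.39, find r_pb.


q = 1 - p = 0.41
rpb = ((M1 - M0) / SD) * sqrt(p * q)
rpb = ((44.25 - 41.9) / 12.39) * sqrt(0.59 * 0.41)
rpb = 0.0933

0.0933


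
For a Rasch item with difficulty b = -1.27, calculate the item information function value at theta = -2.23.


P = 1/(1+exp(-(-2.23--1.27))) = 0.2769
I = P*(1-P) = 0.2769 * 0.7231
I = 0.2002

0.2002


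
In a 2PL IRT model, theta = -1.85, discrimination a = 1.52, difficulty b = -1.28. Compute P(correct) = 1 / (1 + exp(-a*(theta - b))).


a*(theta - b) = 1.52 * (-1.85 - -1.28) = -0.8664
exp(--0.8664) = 2.3783
P = 1 / (1 + 2.3783)
P = 0.296

0.296


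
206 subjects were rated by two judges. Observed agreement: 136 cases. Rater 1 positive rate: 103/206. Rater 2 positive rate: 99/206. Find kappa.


P_o = 136/206 = 0.660194
P_e = (103*99 + 103*107) / 42436 = 0.5
kappa = (P_o - P_e) / (1 - P_e)
kappa = (0.660194 - 0.5) / (1 - 0.5)
kappa = 0.3204

0.3204


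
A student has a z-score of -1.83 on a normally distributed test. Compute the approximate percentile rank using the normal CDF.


CDF(z) = 0.5 * (1 + erf(z/sqrt(2)))
erf(-1.294) = -0.9328
CDF = 0.0336
Percentile rank = 0.0336 * 100 = 3.36

3.36


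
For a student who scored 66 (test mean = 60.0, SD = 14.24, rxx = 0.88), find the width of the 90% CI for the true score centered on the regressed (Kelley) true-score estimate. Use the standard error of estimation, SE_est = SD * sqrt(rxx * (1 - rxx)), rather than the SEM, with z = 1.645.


True score estimate = 0.88*66 + 0.12*60.0 = 65.28
SE_est = SD * sqrt(rxx * (1 - rxx)) = 14.24 * sqrt(0.88 * 0.12) = 14.24 * sqrt(0.1056) = 4.627452
CI = T_est +/- z * SE_est, so width = 2 * z * SE_est = 2 * 1.645 * 4.627452
Width = 15.2243

15.2243


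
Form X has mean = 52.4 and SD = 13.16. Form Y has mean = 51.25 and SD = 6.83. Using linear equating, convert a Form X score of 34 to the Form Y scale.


slope = SD_Y / SD_X = 6.83 / 13.16 ~ 0.519
intercept = mean_Y - slope * mean_X = 51.25 - (6.83 / 13.16) * 52.4 ~ 24.0546
Y = slope * X + intercept. To avoid rounding drift from the rounded slope/intercept, evaluate the equivalent form Y = mean_Y + SD_Y * (X - mean_X) / SD_X at full precision:
Y = 51.25 + 6.83 * (34 - 52.4) / 13.16
Y = 51.25 - 6.83 * 18.4 / 13.16
Y = 51.25 - 125.672 / 13.16
Y = 51.25 - 9.5495
Y = 41.7005

41.7005


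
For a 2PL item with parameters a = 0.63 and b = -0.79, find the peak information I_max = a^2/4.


For 2PL, max info at theta = b = -0.79
I_max = a^2 / 4 = 0.63^2 / 4
= 0.3969 / 4
I_max = 0.0992

0.0992
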